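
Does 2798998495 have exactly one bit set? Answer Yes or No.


0b10100110110101010101001111011111. Multiple bits set => No

No


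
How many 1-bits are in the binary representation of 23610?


0b101110000111010 has 8 set bits

8


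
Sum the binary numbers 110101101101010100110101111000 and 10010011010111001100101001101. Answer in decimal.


110101101101010100110101111000 + 10010011010111001100101001101 = 1001000001000001110011011000101 = 1210115781

1210115781


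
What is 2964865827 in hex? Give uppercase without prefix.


2964865827 = B0B84323 hex

B0B84323


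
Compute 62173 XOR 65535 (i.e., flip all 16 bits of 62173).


62173 ^ 65535 = 3362

3362


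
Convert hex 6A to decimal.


6A hex = 106 decimal

106


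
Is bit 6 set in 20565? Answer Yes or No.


0b101000001010101, bit 6 = 1. Yes

Yes


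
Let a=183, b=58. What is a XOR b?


183 ^ 58 = 141

141


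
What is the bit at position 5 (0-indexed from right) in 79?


0b1001111, position 5 = 0

0


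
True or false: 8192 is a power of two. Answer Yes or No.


0b10000000000000. Only one bit set => Yes

Yes


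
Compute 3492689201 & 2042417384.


0b11010000001011100011010100110001 & 0b1111001101111001101000011101000 = 0b1010000001011000001000000100000 = 1345064992

1345064992


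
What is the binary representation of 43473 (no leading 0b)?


43473 = 1010100111010001 in binary

1010100111010001


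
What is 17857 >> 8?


0b100010111000001 >> 8 = 0b1000101 = 69

69


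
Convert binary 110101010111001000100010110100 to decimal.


110101010111001000100010110100 in decimal = 895256756

895256756


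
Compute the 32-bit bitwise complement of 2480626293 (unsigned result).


~0b10010011110110110101101001110101 = 0b1101100001001001010010110001010 = 1814341002 (32-bit unsigned)

1814341002


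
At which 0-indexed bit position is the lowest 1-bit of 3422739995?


0b11001100000000101101111000011011. Lowest set bit at position 0

0


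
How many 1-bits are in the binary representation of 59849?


0b1110100111001001 has 9 set bits

9


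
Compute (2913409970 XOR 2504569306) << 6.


Step 1: 2913409970 ^ 2504569306 = 955230824
Step 2: 955230824 << 6 = 61134772736

61134772736


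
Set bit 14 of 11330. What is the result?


11330 | (1 << 14) = 11330 | 16384 = 27714

27714


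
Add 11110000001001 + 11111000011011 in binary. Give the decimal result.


11110000001001 + 11111000011011 = 111101000100100 = 31268

31268


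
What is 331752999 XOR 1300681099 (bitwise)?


0b10011110001100010011000100111 ^ 0b1001101100001101101000110001011 = 0b1011110010000001111011110101100 = 1581316012

1581316012


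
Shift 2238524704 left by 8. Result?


0b10000101011011010010110100100000 << 8 = 0b1000010101101101001011010010000000000000 = 573062324224

573062324224


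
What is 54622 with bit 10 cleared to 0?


54622 & ~(1 << 10) = 53598

53598


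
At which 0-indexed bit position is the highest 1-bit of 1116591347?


0b1000010100011011101010011110011. Highest set bit at position 30

30


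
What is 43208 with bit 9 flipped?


43208 ^ (1 << 9) = 43208 ^ 512 = 43720

43720


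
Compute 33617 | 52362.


0b1000001101010001 | 0b1100110010001010 = 0b1100111111011011 = 53211

53211


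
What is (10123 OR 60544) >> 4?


Step 1: 10123 | 60544 = 61323
Step 2: 61323 >> 4 = 3832

3832


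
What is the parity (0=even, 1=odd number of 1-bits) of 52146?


0b1100101110110010 has 9 ones => parity 1

1


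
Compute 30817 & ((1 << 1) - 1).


30817 & 1 = 1

1


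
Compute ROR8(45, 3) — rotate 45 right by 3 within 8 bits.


Rotate 0b101101 right by 3 (8-bit) = 0b10100101 = 165

165


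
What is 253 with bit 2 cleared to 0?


253 & ~(1 << 2) = 249

249


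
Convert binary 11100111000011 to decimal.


11100111000011 in decimal = 14787

14787


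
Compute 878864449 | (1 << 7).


878864449 | (1 << 7) = 878864449 | 128 = 878864577

878864577


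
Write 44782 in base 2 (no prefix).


44782 = 1010111011101110 in binary

1010111011101110


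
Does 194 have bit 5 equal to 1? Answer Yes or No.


0b11000010, bit 5 = 0. No

No


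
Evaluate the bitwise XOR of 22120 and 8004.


0b101011001101000 ^ 0b1111101000100 = 0b100100100101100 = 18732

18732


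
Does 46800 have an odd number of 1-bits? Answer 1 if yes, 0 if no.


0b1011011011010000 has 8 ones => parity 0

0


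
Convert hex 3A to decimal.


3A hex = 58 decimal

58


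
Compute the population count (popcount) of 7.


0b111 has 3 set bits

3


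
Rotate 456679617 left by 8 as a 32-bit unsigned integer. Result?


Rotate 0b11011001110000110000011000001 left by 8 (32-bit) = 0b111000011000001100000100011011 = 945864987

945864987


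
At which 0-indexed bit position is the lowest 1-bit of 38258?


0b1001010101110010. Lowest set bit at position 1

1


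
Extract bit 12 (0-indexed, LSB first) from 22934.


0b101100110010110, position 12 = 1

1


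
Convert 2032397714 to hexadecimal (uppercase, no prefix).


2032397714 = 7923ED92 hex

7923ED92


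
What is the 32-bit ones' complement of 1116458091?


1116458091 ^ 4294967295 = 3178509204

3178509204


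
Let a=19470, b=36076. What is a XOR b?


19470 ^ 36076 = 49378

49378


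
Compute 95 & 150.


0b1011111 & 0b10010110 = 0b10110 = 22

22


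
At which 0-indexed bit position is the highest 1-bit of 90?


0b1011010. Highest set bit at position 6

6


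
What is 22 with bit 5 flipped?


22 ^ (1 << 5) = 22 ^ 32 = 54

54


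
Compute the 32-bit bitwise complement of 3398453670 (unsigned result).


~0b11001010100100000100100110100110 = 0b110101011011111011011001011001 = 896513625 (32-bit unsigned)

896513625


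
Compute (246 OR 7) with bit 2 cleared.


Step 1: 246 | 7 = 247
Step 2: 247 & ~(1 << 2) = 243

243


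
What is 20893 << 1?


0b101000110011101 << 1 = 0b1010001100111010 = 41786

41786


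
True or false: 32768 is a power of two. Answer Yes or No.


0b1000000000000000. Only one bit set => Yes

Yes


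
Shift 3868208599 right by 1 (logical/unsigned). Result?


0b11100110100100000010110111010111 >> 1 = 0b1110011010010000001011011101011 = 1934104299

1934104299


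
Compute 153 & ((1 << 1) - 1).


153 & 1 = 1

1


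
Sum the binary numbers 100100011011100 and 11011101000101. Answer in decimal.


100100011011100 + 11011101000101 = 1000000000100001 = 32801

32801


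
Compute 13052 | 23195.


0b11001011111100 | 0b101101010011011 = 0b111101011111111 = 31487

31487


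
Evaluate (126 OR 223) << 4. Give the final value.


Step 1: 126 | 223 = 255
Step 2: 255 << 4 = 4080

4080


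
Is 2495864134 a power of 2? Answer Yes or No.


0b10010100110000111101110101000110. Multiple bits set => No

No


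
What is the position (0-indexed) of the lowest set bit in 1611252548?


0b1100000000010011100001101000100. Lowest set bit at position 2

2


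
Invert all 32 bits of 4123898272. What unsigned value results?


4123898272 ^ 4294967295 = 171069023

171069023


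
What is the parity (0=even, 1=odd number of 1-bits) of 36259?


0b1000110110100011 has 8 ones => parity 0

0


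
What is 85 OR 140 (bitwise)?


0b1010101 | 0b10001100 = 0b11011101 = 221

221


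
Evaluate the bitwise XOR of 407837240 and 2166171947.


0b11000010011110001101000111000 ^ 0b10000001000111010010100100101011 = 0b10011001010100100011001100010011 = 2572301075

2572301075


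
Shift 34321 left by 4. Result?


0b1000011000010001 << 4 = 0b10000110000100010000 = 549136

549136


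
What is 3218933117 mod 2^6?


3218933117 & 63 = 61

61


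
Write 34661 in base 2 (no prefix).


34661 = 1000011101100101 in binary

1000011101100101


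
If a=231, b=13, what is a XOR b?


231 ^ 13 = 234

234


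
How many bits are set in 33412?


0b1000001010000100 has 4 set bits

4


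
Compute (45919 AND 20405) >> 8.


Step 1: 45919 & 20405 = 789
Step 2: 789 >> 8 = 3

3


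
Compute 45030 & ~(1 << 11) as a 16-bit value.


45030 & ~(1 << 11) = 42982

42982


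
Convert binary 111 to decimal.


111 in decimal = 7

7


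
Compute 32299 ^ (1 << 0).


32299 ^ (1 << 0) = 32299 ^ 1 = 32298

32298


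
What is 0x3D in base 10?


3D hex = 61 decimal

61


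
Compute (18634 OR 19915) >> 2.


Step 1: 18634 | 19915 = 19915
Step 2: 19915 >> 2 = 4978

4978


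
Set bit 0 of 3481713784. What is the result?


3481713784 | (1 << 0) = 3481713784 | 1 = 3481713785

3481713785


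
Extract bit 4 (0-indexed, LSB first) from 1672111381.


0b1100011101010100110010100010101, position 4 = 1

1


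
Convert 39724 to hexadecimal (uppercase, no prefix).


39724 = 9B2C hex

9B2C


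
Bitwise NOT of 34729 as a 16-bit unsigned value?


~0b1000011110101001 = 0b111100001010110 = 30806 (16-bit unsigned)

30806


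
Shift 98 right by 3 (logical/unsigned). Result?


0b1100010 >> 3 = 0b1100 = 12

12


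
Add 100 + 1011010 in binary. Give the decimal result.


100 + 1011010 = 1011110 = 94

94


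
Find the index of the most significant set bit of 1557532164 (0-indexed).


0b1011100110101100000111000000100. Highest set bit at position 30

30


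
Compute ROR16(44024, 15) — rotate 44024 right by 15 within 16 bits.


Rotate 0b1010101111111000 right by 15 (16-bit) = 0b101011111110001 = 22513

22513


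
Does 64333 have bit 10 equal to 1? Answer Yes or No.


0b1111101101001101, bit 10 = 0. No

No


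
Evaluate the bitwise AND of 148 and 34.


0b10010100 & 0b100010 = 0b0 = 0

0


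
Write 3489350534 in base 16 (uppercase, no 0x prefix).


3489350534 = CFFB4386 hex

CFFB4386


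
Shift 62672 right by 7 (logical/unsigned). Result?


0b1111010011010000 >> 7 = 0b111101001 = 489

489


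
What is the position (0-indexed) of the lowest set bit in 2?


0b10. Lowest set bit at position 1

1


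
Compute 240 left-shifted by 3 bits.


0b11110000 << 3 = 0b11110000000 = 1920

1920


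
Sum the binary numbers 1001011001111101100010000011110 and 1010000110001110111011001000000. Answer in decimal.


1001011001111101100010000011110 + 1010000110001110111011001000000 = 10011100000001100011101001011110 = 2617653854

2617653854


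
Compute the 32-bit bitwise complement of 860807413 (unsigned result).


~0b110011010011101110000011110101 = 0b11001100101100010001111100001010 = 3434159882 (32-bit unsigned)

3434159882


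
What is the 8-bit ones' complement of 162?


162 ^ 255 = 93

93


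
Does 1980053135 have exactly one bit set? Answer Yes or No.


0b1110110000001010011011010001111. Multiple bits set => No

No


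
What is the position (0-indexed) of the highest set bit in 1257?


0b10011101001. Highest set bit at position 10

10


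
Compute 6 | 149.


0b110 | 0b10010101 = 0b10010111 = 151

151


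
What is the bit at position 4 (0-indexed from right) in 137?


0b10001001, position 4 = 0

0


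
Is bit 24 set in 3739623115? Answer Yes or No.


0b11011110111001100001111011001011, bit 24 = 0. No

No


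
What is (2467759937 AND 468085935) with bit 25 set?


Step 1: 2467759937 & 468085935 = 319161345
Step 2: 319161345 | (1 << 25) = 319161345 | 33554432 = 319161345

319161345


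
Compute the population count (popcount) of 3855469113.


0b11100101110011011100101000111001 has 18 set bits

18


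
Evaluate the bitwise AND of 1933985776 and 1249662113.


0b1110011010001100100011111110000 & 0b1001010011111000101010010100001 = 0b1000010010001000100010010100000 = 1111770272

1111770272


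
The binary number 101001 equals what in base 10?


101001 in decimal = 41

41


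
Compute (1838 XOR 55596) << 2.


Step 1: 1838 ^ 55596 = 56834
Step 2: 56834 << 2 = 227336

227336


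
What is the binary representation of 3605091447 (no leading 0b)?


3605091447 = 11010110111000010101010001110111 in binary

11010110111000010101010001110111


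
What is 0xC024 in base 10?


C024 hex = 49188 decimal

49188


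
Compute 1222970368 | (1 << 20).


1222970368 | (1 << 20) = 1222970368 | 1048576 = 1224018944

1224018944


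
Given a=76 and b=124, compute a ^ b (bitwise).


76 ^ 124 = 48

48


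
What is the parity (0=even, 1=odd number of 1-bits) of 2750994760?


0b10100011111110001101100101001000 has 16 ones => parity 0

0


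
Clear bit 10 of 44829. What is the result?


44829 & ~(1 << 10) = 43805

43805


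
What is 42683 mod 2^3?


42683 & 7 = 3

3


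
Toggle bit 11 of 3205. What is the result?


3205 ^ (1 << 11) = 3205 ^ 2048 = 1157

1157


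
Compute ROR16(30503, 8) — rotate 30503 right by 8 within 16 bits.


Rotate 0b111011100100111 right by 8 (16-bit) = 0b10011101110111 = 10103

10103


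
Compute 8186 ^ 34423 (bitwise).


0b1111111111010 ^ 0b1000011001110111 = 0b1001100110001101 = 39309

39309


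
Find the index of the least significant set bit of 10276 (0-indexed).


0b10100000100100. Lowest set bit at position 2

2


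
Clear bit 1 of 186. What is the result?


186 & ~(1 << 1) = 184

184


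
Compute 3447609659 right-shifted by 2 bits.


0b11001101011111100101100100111011 >> 2 = 0b110011010111111001011001001110 = 861902414

861902414


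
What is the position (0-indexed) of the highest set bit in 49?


0b110001. Highest set bit at position 5

5


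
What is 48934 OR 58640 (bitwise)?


0b1011111100100110 | 0b1110010100010000 = 0b1111111100110110 = 65334

65334


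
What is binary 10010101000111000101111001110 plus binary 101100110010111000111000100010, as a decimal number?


10010101000111000101111001110 + 101100110010111000111000100010 = 111111011011110001100111110000 = 1064245744

1064245744


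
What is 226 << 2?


0b11100010 << 2 = 0b1110001000 = 904

904


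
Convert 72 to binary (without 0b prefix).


72 = 1001000 in binary

1001000


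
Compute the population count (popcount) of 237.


0b11101101 has 6 set bits

6


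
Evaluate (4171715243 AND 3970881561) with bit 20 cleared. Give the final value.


Step 1: 4171715243 & 3970881561 = 3903213577
Step 2: 3903213577 & ~(1 << 20) = 3903213577

3903213577


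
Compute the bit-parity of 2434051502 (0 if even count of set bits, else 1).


0b10010001000101001010110110101110 has 15 ones => parity 1

1


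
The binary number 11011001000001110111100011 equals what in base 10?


11011001000001110111100011 in decimal = 56892899

56892899


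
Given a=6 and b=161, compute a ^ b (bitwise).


6 ^ 161 = 167

167


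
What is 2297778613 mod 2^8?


2297778613 & 255 = 181

181


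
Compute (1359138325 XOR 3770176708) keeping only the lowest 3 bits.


Step 1: 1359138325 ^ 3770176708 = 2981796561
Step 2: 2981796561 & 7 = 1

1


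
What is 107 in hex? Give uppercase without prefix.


107 = 6B hex

6B


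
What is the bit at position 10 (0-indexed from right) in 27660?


0b110110000001100, position 10 = 1

1


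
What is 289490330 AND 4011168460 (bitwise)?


0b10001010000010100010110011010 & 0b11101111000101011001001011001100 = 0b1000000010000000010001000 = 16842888

16842888


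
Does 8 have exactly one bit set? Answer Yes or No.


0b1000. Only one bit set => Yes

Yes


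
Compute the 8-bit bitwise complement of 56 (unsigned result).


~0b111000 = 0b11000111 = 199 (8-bit unsigned)

199


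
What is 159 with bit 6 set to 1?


159 | (1 << 6) = 159 | 64 = 223

223


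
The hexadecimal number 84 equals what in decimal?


84 hex = 132 decimal

132


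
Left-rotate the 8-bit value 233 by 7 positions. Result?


Rotate 0b11101001 left by 7 (8-bit) = 0b11110100 = 244

244


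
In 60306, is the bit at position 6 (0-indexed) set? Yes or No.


0b1110101110010010, bit 6 = 0. No

No


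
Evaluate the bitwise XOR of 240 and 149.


0b11110000 ^ 0b10010101 = 0b1100101 = 101

101


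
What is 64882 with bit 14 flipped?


64882 ^ (1 << 14) = 64882 ^ 16384 = 48498

48498


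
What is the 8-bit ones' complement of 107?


107 ^ 255 = 148

148


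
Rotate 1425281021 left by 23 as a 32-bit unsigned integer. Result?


Rotate 0b1010100111101000000111111111101 left by 23 (32-bit) = 0b11111110101010100111101000000111 = 4272585223

4272585223


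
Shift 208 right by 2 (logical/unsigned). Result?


0b11010000 >> 2 = 0b110100 = 52

52


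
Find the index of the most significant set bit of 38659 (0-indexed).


0b1001011100000011. Highest set bit at position 15

15


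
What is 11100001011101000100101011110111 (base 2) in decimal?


11100001011101000100101011110111 in decimal = 3782494967

3782494967


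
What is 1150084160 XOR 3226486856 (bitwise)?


0b1000100100011001110010001000000 ^ 0b11000000010100000100100001001000 = 0b10000100110111001010110000001000 = 2229054472

2229054472


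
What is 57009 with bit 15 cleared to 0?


57009 & ~(1 << 15) = 24241

24241


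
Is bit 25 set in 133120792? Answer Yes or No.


0b111111011110100001100011000, bit 25 = 1. Yes

Yes


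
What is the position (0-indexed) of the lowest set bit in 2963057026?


0b10110000100111001010100110000010. Lowest set bit at position 1

1


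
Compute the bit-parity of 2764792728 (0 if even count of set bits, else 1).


0b10100100110010110110001110011000 has 15 ones => parity 1

1


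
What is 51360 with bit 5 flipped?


51360 ^ (1 << 5) = 51360 ^ 32 = 51328

51328


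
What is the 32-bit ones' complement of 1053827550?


1053827550 ^ 4294967295 = 3241139745

3241139745


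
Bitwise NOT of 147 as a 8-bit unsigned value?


~0b10010011 = 0b1101100 = 108 (8-bit unsigned)

108


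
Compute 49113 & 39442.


0b1011111111011001 & 0b1001101000010010 = 0b1001101000010000 = 39440

39440


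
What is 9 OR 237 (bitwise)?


0b1001 | 0b11101101 = 0b11101101 = 237

237


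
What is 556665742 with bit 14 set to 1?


556665742 | (1 << 14) = 556665742 | 16384 = 556682126

556682126


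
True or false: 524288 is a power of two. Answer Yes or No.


0b10000000000000000000. Only one bit set => Yes

Yes


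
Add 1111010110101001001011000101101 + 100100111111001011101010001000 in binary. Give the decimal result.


1111010110101001001011000101101 + 100100111111001011101010001000 = 10011111110100010101000010110101 = 2681295029

2681295029


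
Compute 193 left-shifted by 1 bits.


0b11000001 << 1 = 0b110000010 = 386

386


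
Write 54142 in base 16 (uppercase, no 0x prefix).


54142 = D37E hex

D37E


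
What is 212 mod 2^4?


212 & 15 = 4

4


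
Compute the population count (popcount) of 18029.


0b100011001101101 has 8 set bits

8


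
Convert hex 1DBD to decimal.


1DBD hex = 7613 decimal

7613


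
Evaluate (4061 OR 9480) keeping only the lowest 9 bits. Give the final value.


Step 1: 4061 | 9480 = 12253
Step 2: 12253 & 511 = 477

477


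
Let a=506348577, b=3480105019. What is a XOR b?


506348577 ^ 3480105019 = 3510662170

3510662170


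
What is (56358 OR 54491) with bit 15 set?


Step 1: 56358 | 54491 = 56575
Step 2: 56575 | (1 << 15) = 56575 | 32768 = 56575

56575


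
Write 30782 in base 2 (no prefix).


30782 = 111100000111110 in binary

111100000111110


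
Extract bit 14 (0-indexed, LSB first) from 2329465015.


0b10001010110110001101000010110111, position 14 = 1

1


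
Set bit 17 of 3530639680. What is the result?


3530639680 | (1 << 17) = 3530639680 | 131072 = 3530770752

3530770752


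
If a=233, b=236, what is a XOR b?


233 ^ 236 = 5

5


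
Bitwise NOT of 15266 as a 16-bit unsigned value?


~0b11101110100010 = 0b1100010001011101 = 50269 (16-bit unsigned)

50269


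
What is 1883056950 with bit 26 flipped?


1883056950 ^ (1 << 26) = 1883056950 ^ 67108864 = 1950165814

1950165814


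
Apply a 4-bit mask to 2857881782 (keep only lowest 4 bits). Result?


2857881782 & 15 = 6

6


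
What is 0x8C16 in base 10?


8C16 hex = 35862 decimal

35862


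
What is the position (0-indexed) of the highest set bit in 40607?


0b1001111010011111. Highest set bit at position 15

15


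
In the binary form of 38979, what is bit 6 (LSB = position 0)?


0b1001100001000011, position 6 = 1

1


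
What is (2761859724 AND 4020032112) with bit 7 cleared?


Step 1: 2761859724 & 4020032112 = 2761720320
Step 2: 2761720320 & ~(1 << 7) = 2761720320

2761720320


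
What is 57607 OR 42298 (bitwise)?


0b1110000100000111 | 0b1010010100111010 = 0b1110010100111111 = 58687

58687


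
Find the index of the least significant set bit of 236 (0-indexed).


0b11101100. Lowest set bit at position 2

2


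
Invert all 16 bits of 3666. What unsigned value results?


3666 ^ 65535 = 61869

61869


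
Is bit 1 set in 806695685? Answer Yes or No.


0b110000000101010011001100000101, bit 1 = 0. No

No


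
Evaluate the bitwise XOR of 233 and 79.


0b11101001 ^ 0b1001111 = 0b10100110 = 166

166


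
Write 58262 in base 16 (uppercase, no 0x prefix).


58262 = E396 hex

E396


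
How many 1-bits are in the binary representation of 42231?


0b1010010011110111 has 10 set bits

10


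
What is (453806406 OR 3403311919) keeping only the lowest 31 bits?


Step 1: 453806406 | 3403311919 = 3688819567
Step 2: 3688819567 & 2147483647 = 1541335919

1541335919


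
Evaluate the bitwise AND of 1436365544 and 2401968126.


0b1010101100111010011001011101000 & 0b10001111001010110001111111111110 = 0b101000010010001001011101000 = 84480744

84480744


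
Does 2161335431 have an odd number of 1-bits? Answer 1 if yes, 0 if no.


0b10000000110100110101110010000111 has 14 ones => parity 0

0


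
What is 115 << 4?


0b1110011 << 4 = 0b11100110000 = 1840

1840


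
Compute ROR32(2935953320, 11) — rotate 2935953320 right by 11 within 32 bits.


Rotate 0b10101110111111110001011110101000 right by 11 (32-bit) = 0b11110101000101011101111111100010 = 4111851490

4111851490


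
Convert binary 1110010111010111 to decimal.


1110010111010111 in decimal = 58839

58839


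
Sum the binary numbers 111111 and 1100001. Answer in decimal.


111111 + 1100001 = 10100000 = 160

160


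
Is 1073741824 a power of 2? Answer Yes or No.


0b1000000000000000000000000000000. Only one bit set => Yes

Yes


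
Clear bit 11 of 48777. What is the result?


48777 & ~(1 << 11) = 46729

46729


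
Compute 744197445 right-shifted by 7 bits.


0b101100010110111000110101000101 >> 7 = 0b10110001011011100011010 = 5814042

5814042


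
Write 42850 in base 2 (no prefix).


42850 = 1010011101100010 in binary

1010011101100010


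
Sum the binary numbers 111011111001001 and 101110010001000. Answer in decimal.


111011111001001 + 101110010001000 = 1101010001010001 = 54353

54353


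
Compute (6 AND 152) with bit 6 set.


Step 1: 6 & 152 = 0
Step 2: 0 | (1 << 6) = 0 | 64 = 64

64


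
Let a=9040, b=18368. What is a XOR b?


9040 ^ 18368 = 25744

25744


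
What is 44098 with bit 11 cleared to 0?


44098 & ~(1 << 11) = 42050

42050


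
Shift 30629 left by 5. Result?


0b111011110100101 << 5 = 0b11101111010010100000 = 980128

980128


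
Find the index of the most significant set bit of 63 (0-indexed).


0b111111. Highest set bit at position 5

5


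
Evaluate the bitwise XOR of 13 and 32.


0b1101 ^ 0b100000 = 0b101101 = 45

45


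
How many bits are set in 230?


0b11100110 has 5 set bits

5


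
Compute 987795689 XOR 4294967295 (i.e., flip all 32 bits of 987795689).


987795689 ^ 4294967295 = 3307171606

3307171606


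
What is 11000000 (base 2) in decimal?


11000000 in decimal = 192

192


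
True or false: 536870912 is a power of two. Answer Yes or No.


0b100000000000000000000000000000. Only one bit set => Yes

Yes


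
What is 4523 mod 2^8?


4523 & 255 = 171

171


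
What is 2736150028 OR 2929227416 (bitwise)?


0b10100011000101100101011000001100 | 0b10101110100110000111011010011000 = 0b10101111100111100111011010011100 = 2946397852

2946397852


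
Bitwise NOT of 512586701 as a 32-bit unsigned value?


~0b11110100011010111001111001101 = 0b11100001011100101000110000110010 = 3782380594 (32-bit unsigned)

3782380594


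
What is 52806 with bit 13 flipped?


52806 ^ (1 << 13) = 52806 ^ 8192 = 60998

60998


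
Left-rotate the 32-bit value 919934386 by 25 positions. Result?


Rotate 0b110110110101010001010110110010 left by 25 (32-bit) = 0b1100100011011011010101000101011 = 1684908587

1684908587


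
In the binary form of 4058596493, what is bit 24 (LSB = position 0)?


0b11110001111010010100010010001101, position 24 = 1

1


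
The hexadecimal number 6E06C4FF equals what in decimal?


6E06C4FF hex = 1845937407 decimal

1845937407


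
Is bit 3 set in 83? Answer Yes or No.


0b1010011, bit 3 = 0. No

No


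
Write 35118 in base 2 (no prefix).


35118 = 1000100100101110 in binary

1000100100101110


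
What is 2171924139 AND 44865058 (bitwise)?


0b10000001011101001110111010101011 & 0b10101011001001011000100010 = 0b1001001000011000100010 = 2393634

2393634


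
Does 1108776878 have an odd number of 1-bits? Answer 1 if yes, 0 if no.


0b1000010000101101001011110101110 has 15 ones => parity 1

1


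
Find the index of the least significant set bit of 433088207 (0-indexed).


0b11001110100000110011011001111. Lowest set bit at position 0

0


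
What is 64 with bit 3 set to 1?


64 | (1 << 3) = 64 | 8 = 72

72


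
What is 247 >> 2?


0b11110111 >> 2 = 0b111101 = 61

61


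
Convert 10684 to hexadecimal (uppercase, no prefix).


10684 = 29BC hex

29BC


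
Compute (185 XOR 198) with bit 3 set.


Step 1: 185 ^ 198 = 127
Step 2: 127 | (1 << 3) = 127 | 8 = 127

127


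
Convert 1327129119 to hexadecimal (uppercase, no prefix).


1327129119 = 4F1A621F hex

4F1A621F


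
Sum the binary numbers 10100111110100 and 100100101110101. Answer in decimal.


10100111110100 + 100100101110101 = 111001101101001 = 29545

29545


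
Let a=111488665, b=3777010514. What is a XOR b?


111488665 ^ 3777010514 = 3884299723

3884299723


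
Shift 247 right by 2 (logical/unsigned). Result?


0b11110111 >> 2 = 0b111101 = 61

61


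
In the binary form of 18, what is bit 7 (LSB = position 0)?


0b10010, position 7 = 0

0


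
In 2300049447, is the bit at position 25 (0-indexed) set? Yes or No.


0b10001001000101111111100000100111, bit 25 = 0. No

No


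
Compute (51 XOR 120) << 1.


Step 1: 51 ^ 120 = 75
Step 2: 75 << 1 = 150

150


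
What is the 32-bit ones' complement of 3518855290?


3518855290 ^ 4294967295 = 776112005

776112005


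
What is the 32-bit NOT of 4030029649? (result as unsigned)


~0b11110000001101010101111101010001 = 0b1111110010101010000010101110 = 264937646 (32-bit unsigned)

264937646


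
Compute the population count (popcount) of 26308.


0b110011011000100 has 7 set bits

7


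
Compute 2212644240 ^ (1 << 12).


2212644240 ^ (1 << 12) = 2212644240 ^ 4096 = 2212648336

2212648336


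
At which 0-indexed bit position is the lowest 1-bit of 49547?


0b1100000110001011. Lowest set bit at position 0

0


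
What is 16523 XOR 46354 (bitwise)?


0b100000010001011 ^ 0b1011010100010010 = 0b1111010110011001 = 62873

62873


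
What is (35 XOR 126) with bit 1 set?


Step 1: 35 ^ 126 = 93
Step 2: 93 | (1 << 1) = 93 | 2 = 95

95


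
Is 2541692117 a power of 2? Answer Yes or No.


0b10010111011111110010010011010101. Multiple bits set => No

No


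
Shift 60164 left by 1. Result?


0b1110101100000100 << 1 = 0b11101011000001000 = 120328

120328


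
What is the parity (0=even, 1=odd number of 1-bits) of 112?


0b1110000 has 3 ones => parity 1

1


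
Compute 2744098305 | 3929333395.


0b10100011100011111001111000000001 | 0b11101010001101001101111010010011 = 0b11101011101111111101111010010011 = 3955220115

3955220115


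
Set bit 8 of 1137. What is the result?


1137 | (1 << 8) = 1137 | 256 = 1393

1393


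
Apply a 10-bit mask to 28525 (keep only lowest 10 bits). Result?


28525 & 1023 = 877

877


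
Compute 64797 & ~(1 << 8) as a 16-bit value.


64797 & ~(1 << 8) = 64541

64541


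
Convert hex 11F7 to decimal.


11F7 hex = 4599 decimal

4599


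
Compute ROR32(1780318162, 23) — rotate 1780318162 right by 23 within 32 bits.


Rotate 0b1101010000111010111111111010010 right by 23 (32-bit) = 0b111010111111111010010011010100 = 989832404

989832404


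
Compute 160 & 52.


0b10100000 & 0b110100 = 0b100000 = 32

32


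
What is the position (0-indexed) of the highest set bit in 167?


0b10100111. Highest set bit at position 7

7


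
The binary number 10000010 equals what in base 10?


10000010 in decimal = 130

130


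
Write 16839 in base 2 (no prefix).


16839 = 100000111000111 in binary

100000111000111


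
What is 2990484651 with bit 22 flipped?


2990484651 ^ (1 << 22) = 2990484651 ^ 4194304 = 2994678955

2994678955


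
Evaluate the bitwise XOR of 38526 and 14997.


0b1001011001111110 ^ 0b11101010010101 = 0b1010110011101011 = 44267

44267


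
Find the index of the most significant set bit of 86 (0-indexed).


0b1010110. Highest set bit at position 6

6


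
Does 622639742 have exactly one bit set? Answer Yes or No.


0b100101000111001011101001111110. Multiple bits set => No

No


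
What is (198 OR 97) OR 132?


Step 1: 198 | 97 = 231
Step 2: 231 | 132 = 231

231


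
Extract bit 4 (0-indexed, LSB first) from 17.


0b10001, position 4 = 1

1


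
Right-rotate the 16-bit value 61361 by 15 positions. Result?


Rotate 0b1110111110110001 right by 15 (16-bit) = 0b1101111101100011 = 57187

57187


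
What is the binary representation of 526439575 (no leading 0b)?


526439575 = 11111011000001101010010010111 in binary

11111011000001101010010010111


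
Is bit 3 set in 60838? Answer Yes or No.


0b1110110110100110, bit 3 = 0. No

No


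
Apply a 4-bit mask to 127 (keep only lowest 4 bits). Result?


127 & 15 = 15

15


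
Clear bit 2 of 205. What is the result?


205 & ~(1 << 2) = 201

201


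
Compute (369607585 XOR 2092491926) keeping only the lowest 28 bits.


Step 1: 369607585 ^ 2092491926 = 1790912311
Step 2: 1790912311 & 268435455 = 180299575

180299575


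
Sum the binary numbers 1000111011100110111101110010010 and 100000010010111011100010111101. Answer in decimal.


1000111011100110111101110010010 + 100000010010111011100010111101 = 1100111101111110011010001001111 = 1740584015

1740584015


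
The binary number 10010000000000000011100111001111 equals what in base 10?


10010000000000000011100111001111 in decimal = 2415933903

2415933903


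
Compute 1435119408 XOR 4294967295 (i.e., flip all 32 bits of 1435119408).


1435119408 ^ 4294967295 = 2859847887

2859847887


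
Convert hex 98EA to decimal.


98EA hex = 39146 decimal

39146


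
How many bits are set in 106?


0b1101010 has 4 set bits

4


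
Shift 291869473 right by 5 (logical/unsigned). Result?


0b10001011001011001001100100001 >> 5 = 0b100010110010110010011001 = 9120921

9120921


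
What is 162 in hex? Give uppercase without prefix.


162 = A2 hex

A2


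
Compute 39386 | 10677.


0b1001100111011010 | 0b10100110110101 = 0b1011100111111111 = 47615

47615


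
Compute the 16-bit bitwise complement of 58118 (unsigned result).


~0b1110001100000110 = 0b1110011111001 = 7417 (16-bit unsigned)

7417


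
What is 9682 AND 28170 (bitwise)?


0b10010111010010 & 0b110111000001010 = 0b10010000000010 = 9218

9218


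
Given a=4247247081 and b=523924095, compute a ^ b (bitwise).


4247247081 ^ 523924095 = 3793595030

3793595030


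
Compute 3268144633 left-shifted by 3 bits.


0b11000010110010111110110111111001 << 3 = 0b11000010110010111110110111111001000 = 26145157064

26145157064


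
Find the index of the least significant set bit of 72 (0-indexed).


0b1001000. Lowest set bit at position 3

3


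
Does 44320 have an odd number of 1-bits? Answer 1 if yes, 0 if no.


0b1010110100100000 has 6 ones => parity 0

0


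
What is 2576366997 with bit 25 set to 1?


2576366997 | (1 << 25) = 2576366997 | 33554432 = 2609921429

2609921429


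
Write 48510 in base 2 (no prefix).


48510 = 1011110101111110 in binary

1011110101111110


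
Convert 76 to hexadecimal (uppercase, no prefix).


76 = 4C hex

4C


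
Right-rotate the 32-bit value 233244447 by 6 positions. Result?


Rotate 0b1101111001110000011100011111 right by 6 (32-bit) = 0b1111100001101111001110000011100 = 2084019228

2084019228


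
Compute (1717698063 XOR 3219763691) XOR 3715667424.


Step 1: 1717698063 ^ 3219763691 = 3649589220
Step 2: 3649589220 ^ 3715667424 = 82893316

82893316


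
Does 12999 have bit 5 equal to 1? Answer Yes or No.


0b11001011000111, bit 5 = 0. No

No


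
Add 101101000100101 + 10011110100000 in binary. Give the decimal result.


101101000100101 + 10011110100000 = 1000000111000101 = 33221

33221


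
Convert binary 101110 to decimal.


101110 in decimal = 46

46


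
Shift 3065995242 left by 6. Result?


0b10110110101111110101111111101010 << 6 = 0b10110110101111110101111111101010000000 = 196223695488

196223695488


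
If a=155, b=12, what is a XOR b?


155 ^ 12 = 151

151


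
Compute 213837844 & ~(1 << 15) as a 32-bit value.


213837844 & ~(1 << 15) = 213805076

213805076


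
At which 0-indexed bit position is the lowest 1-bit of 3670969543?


0b11011010110011101000110011000111. Lowest set bit at position 0

0


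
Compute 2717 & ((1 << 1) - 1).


2717 & 1 = 1

1


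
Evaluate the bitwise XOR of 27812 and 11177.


0b110110010100100 ^ 0b10101110101001 = 0b100011100001101 = 18189

18189


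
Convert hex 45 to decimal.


45 hex = 69 decimal

69


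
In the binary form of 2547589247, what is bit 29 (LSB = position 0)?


0b10010111110110010010000001111111, position 29 = 0

0


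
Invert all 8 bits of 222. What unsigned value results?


222 ^ 255 = 33

33


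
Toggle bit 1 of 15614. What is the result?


15614 ^ (1 << 1) = 15614 ^ 2 = 15612

15612


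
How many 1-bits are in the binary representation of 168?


0b10101000 has 3 set bits

3


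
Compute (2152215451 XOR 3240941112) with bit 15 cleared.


Step 1: 2152215451 ^ 3240941112 = 1097131427
Step 2: 1097131427 & ~(1 << 15) = 1097098659

1097098659


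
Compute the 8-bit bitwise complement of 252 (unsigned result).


~0b11111100 = 0b11 = 3 (8-bit unsigned)

3


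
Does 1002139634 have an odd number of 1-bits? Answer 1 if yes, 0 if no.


0b111011101110110110111111110010 has 22 ones => parity 0

0


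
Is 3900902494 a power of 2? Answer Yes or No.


0b11101000100000110000110001011110. Multiple bits set => No

No


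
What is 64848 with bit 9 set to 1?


64848 | (1 << 9) = 64848 | 512 = 65360

65360


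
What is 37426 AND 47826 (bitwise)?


0b1001001000110010 & 0b1011101011010010 = 0b1001001000010010 = 37394

37394


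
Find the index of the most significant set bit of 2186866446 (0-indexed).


0b10000010010110001110111100001110. Highest set bit at position 31

31


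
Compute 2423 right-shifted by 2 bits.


0b100101110111 >> 2 = 0b1001011101 = 605

605


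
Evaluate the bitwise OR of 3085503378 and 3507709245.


0b10110111111010010000101110010010 | 0b11010001000100110110010100111101 = 0b11110111111110110110111110111111 = 4160450495

4160450495


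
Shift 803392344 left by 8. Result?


0b101111111000101100101101011000 << 8 = 0b10111111100010110010110101100000000000 = 205668440064

205668440064


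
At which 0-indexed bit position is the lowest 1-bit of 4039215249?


0b11110000110000011000100010010001. Lowest set bit at position 0

0


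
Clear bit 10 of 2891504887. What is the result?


2891504887 & ~(1 << 10) = 2891503863

2891503863


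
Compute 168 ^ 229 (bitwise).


0b10101000 ^ 0b11100101 = 0b1001101 = 77

77


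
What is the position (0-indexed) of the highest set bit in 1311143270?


0b1001110001001100111010101100110. Highest set bit at position 30

30


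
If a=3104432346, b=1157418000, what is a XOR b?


3104432346 ^ 1157418000 = 4260703434

4260703434


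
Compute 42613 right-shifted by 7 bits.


0b1010011001110101 >> 7 = 0b101001100 = 332

332


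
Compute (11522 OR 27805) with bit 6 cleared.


Step 1: 11522 | 27805 = 28063
Step 2: 28063 & ~(1 << 6) = 28063

28063


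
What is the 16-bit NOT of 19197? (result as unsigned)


~0b100101011111101 = 0b1011010100000010 = 46338 (16-bit unsigned)

46338


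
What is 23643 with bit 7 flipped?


23643 ^ (1 << 7) = 23643 ^ 128 = 23771

23771


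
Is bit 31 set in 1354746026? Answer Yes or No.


0b1010000101111111100100010101010, bit 31 = 0. No

No


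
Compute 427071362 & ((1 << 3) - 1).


427071362 & 7 = 2

2


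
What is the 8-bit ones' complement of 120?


120 ^ 255 = 135

135


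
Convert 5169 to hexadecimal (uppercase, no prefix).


5169 = 1431 hex

1431


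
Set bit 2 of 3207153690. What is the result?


3207153690 | (1 << 2) = 3207153690 | 4 = 3207153694

3207153694


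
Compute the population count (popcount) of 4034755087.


0b11110000011111010111101000001111 has 19 set bits

19


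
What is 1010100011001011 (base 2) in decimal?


1010100011001011 in decimal = 43211

43211


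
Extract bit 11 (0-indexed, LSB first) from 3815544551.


0b11100011011011001001011011100111, position 11 = 0

0


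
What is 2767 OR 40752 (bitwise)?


0b101011001111 | 0b1001111100110000 = 0b1001111111111111 = 40959

40959


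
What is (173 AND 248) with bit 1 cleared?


Step 1: 173 & 248 = 168
Step 2: 168 & ~(1 << 1) = 168

168


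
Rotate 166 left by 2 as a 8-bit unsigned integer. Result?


Rotate 0b10100110 left by 2 (8-bit) = 0b10011010 = 154

154


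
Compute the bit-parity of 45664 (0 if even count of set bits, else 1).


0b1011001001100000 has 6 ones => parity 0

0


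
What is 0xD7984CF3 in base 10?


D7984CF3 hex = 3617082611 decimal

3617082611


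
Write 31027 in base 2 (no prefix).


31027 = 111100100110011 in binary

111100100110011


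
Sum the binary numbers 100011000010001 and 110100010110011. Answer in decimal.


100011000010001 + 110100010110011 = 1010111011000100 = 44740

44740


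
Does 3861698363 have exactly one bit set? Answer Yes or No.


0b11100110001011001101011100111011. Multiple bits set => No

No


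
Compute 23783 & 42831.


0b101110011100111 & 0b1010011101001111 = 0b10001000111 = 1095

1095
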